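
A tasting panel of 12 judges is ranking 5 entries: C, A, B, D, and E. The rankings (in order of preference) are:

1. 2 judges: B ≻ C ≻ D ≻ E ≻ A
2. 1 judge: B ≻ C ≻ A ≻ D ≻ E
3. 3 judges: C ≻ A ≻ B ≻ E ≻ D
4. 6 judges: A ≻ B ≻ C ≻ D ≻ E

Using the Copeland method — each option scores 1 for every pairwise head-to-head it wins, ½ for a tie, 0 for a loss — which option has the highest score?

C: beats D and E; ties A; loses to B → score 2.5.
A: beats B, D, and E; ties C → score 3.5.
B: beats C, D, and E; loses to A → score 3.
D: beats E; loses to C, A, and B → score 1.
E: loses to C, A, B, and D → score 0.
A has the best pairwise record.

A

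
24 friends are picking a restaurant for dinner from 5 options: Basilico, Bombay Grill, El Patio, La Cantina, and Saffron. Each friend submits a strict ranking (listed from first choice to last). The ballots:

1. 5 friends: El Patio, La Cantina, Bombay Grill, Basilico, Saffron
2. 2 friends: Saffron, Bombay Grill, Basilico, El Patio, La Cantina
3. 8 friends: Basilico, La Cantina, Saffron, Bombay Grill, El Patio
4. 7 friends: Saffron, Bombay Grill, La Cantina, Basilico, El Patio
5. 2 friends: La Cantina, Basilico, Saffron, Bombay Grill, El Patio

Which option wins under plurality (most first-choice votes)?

First-place votes: Basilico 8, Bombay Grill 0, El Patio 5, La Cantina 2, Saffron 9.
Saffron has the most first-place votes.

Saffron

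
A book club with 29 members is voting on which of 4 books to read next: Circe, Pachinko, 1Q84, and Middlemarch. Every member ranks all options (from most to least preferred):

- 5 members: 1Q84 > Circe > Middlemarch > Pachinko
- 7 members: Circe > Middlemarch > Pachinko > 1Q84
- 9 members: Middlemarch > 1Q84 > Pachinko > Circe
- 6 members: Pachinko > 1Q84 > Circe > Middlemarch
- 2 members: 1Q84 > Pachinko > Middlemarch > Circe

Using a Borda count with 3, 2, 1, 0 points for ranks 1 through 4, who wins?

Circe: 5·2 + 7·3 + 9·0 + 6·1 + 2·0 = 37
Pachinko: 5·0 + 7·1 + 9·1 + 6·3 + 2·2 = 38
1Q84: 5·3 + 7·0 + 9·2 + 6·2 + 2·3 = 51
Middlemarch: 5·1 + 7·2 + 9·3 + 6·0 + 2·1 = 48
1Q84 has the highest Borda score (51).

1Q84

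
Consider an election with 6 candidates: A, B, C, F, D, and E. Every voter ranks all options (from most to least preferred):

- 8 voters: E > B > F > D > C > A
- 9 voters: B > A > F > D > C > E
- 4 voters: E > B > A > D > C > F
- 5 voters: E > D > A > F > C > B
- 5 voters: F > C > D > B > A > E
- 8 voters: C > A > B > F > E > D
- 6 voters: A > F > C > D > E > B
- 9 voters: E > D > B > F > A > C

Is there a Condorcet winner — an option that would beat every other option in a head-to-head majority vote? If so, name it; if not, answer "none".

Checking pairwise contests:
B beats A 35–19.
E beats B 32–22.
A beats C 33–21.
A beats F 32–22.
B beats D 29–25.
A beats E 28–26.
Every option loses at least one head-to-head, so there is no Condorcet winner.

none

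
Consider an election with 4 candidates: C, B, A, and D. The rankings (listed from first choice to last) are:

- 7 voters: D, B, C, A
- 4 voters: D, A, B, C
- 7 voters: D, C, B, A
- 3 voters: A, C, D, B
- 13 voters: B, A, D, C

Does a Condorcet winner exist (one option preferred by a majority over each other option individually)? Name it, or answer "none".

D

D vs C: 31–3 for D.
D vs B: 21–13 for D.
D vs A: 18–16 for D.
D beats every other option head-to-head.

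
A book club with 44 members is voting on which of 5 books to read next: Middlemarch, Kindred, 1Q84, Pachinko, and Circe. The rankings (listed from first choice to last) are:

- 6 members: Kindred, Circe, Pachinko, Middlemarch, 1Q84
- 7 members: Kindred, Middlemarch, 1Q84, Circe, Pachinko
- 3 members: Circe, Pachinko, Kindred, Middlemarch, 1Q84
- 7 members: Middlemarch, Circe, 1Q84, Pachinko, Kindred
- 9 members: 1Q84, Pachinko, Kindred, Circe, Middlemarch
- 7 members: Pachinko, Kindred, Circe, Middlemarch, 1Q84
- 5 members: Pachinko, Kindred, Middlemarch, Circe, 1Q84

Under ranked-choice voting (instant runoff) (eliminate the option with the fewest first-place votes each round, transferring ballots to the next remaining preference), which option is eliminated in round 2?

Middlemarch

Round 1: Middlemarch 7, Kindred 13, 1Q84 9, Pachinko 12, Circe 3. Eliminate Circe.
Round 2: Middlemarch 7, Kindred 13, 1Q84 9, Pachinko 15. Eliminate Middlemarch.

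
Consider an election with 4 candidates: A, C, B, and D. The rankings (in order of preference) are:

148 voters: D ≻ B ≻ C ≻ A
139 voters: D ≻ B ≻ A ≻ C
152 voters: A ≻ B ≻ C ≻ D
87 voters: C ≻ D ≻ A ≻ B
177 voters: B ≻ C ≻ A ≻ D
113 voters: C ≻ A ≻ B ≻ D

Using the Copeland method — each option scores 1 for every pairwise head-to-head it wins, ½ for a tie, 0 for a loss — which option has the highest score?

B

A: beats D; loses to C and B → score 1.
C: beats A and D; loses to B → score 2.
B: beats A, C, and D → score 3.
D: loses to A, C, and B → score 0.
B has the best pairwise record.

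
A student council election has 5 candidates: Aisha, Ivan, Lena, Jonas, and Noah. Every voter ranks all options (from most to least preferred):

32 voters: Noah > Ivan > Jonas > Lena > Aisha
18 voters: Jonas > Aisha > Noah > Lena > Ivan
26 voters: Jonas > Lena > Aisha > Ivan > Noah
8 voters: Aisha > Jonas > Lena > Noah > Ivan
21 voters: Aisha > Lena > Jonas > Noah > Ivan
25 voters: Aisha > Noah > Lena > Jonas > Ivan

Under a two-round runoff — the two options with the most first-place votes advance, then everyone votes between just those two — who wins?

Jonas

Round 1 first-place votes: Aisha 54, Ivan 0, Lena 0, Jonas 44, Noah 32.
Aisha and Jonas advance.
Runoff: Aisha is preferred to Jonas by 54 voters; Jonas by 76.
Jonas wins the runoff.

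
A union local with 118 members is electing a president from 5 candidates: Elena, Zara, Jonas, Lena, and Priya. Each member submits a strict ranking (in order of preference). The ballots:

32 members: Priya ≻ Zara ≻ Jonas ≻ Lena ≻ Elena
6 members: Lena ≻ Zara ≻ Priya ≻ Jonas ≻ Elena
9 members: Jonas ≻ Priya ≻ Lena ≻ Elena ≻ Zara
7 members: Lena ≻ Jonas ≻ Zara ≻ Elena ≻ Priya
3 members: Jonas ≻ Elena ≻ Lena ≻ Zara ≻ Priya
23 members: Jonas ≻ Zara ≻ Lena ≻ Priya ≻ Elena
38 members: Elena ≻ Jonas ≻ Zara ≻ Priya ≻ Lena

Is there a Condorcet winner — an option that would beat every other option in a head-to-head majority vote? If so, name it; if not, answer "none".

Jonas vs Elena: 80–38 for Jonas.
Jonas vs Zara: 80–38 for Jonas.
Jonas vs Lena: 105–13 for Jonas.
Jonas vs Priya: 80–38 for Jonas.
Jonas beats every other option head-to-head.

Jonas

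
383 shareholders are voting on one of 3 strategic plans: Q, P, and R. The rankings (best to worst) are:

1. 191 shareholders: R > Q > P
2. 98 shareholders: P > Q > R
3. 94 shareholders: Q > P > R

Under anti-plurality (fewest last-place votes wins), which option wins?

Last-place votes: Q 0, P 191, R 192.
Q is ranked last by the fewest voters, so Q wins.

Q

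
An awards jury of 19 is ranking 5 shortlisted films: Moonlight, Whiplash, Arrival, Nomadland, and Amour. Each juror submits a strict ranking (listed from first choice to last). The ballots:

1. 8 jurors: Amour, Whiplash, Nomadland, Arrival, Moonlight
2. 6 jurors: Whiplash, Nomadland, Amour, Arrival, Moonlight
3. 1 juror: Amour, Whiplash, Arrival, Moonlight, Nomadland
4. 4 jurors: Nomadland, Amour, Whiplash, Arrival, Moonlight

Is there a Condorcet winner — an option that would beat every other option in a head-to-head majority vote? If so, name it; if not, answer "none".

Checking pairwise contests:
Whiplash beats Moonlight 19–0.
Amour beats Whiplash 13–6.
Whiplash beats Arrival 19–0.
Whiplash beats Nomadland 15–4.
Nomadland beats Amour 10–9.
Every option loses at least one head-to-head, so there is no Condorcet winner.

none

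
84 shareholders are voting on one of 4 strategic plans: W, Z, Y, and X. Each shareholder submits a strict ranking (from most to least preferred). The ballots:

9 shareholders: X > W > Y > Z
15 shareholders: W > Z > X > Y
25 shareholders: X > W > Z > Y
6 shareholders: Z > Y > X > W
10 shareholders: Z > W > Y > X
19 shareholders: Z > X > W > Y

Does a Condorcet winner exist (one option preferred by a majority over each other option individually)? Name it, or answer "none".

none

Checking pairwise contests:
X beats W 59–25.
W beats Z 49–35.
W beats Y 78–6.
Z beats X 50–34.
Every option loses at least one head-to-head, so there is no Condorcet winner.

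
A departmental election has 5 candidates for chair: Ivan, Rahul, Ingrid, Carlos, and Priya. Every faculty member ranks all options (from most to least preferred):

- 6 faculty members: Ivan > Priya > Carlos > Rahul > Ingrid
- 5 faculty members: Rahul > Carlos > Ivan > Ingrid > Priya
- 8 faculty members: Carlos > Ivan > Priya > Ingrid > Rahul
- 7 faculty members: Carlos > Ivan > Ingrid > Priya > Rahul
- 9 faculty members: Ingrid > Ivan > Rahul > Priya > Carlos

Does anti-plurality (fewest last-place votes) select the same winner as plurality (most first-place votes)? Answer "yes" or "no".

Anti-plurality — last-place votes: Ivan 0, Rahul 15, Ingrid 6, Carlos 9, Priya 5. Winner: Ivan.
Plurality — first-place votes: Ivan 6, Rahul 5, Ingrid 9, Carlos 15, Priya 0. Winner: Carlos.
The two methods disagree.

no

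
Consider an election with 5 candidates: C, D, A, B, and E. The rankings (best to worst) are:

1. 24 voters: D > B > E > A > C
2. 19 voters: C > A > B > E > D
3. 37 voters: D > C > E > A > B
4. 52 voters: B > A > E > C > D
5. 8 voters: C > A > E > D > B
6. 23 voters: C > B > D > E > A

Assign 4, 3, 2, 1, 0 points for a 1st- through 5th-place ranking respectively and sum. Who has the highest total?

C: 24·0 + 19·4 + 37·3 + 52·1 + 8·4 + 23·4 = 363
D: 24·4 + 19·0 + 37·4 + 52·0 + 8·1 + 23·2 = 298
A: 24·1 + 19·3 + 37·1 + 52·3 + 8·3 + 23·0 = 298
B: 24·3 + 19·2 + 37·0 + 52·4 + 8·0 + 23·3 = 387
E: 24·2 + 19·1 + 37·2 + 52·2 + 8·2 + 23·1 = 284
B has the highest Borda score (387).

B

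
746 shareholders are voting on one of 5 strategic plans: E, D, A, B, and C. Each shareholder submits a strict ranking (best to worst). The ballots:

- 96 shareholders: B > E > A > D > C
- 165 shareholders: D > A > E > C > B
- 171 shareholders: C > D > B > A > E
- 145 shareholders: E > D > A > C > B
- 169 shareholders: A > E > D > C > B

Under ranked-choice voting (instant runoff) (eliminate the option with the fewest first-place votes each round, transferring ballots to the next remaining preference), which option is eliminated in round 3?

Round 1: E 145, D 165, A 169, B 96, C 171. Eliminate B.
Round 2: E 241, D 165, A 169, C 171. Eliminate D.
Round 3: E 241, A 334, C 171. Eliminate C.

C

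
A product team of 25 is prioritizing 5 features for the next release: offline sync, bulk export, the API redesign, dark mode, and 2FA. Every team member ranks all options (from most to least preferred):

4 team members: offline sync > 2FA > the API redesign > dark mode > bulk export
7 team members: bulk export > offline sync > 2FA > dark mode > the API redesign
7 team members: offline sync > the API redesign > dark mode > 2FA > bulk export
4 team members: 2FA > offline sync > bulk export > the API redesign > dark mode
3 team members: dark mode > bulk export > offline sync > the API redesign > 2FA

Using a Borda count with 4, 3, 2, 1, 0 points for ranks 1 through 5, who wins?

offline sync

offline sync: 4·4 + 7·3 + 7·4 + 4·3 + 3·2 = 83
bulk export: 4·0 + 7·4 + 7·0 + 4·2 + 3·3 = 45
the API redesign: 4·2 + 7·0 + 7·3 + 4·1 + 3·1 = 36
dark mode: 4·1 + 7·1 + 7·2 + 4·0 + 3·4 = 37
2FA: 4·3 + 7·2 + 7·1 + 4·4 + 3·0 = 49
offline sync has the highest Borda score (83).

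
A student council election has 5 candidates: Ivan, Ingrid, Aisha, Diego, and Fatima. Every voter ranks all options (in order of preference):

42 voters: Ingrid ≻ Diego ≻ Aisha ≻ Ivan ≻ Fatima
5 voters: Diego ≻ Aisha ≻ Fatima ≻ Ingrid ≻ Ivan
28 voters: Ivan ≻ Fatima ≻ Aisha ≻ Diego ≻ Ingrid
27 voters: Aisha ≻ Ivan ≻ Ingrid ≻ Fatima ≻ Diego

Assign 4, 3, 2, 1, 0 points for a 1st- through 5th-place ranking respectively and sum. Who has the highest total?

Ivan: 42·1 + 5·0 + 28·4 + 27·3 = 235
Ingrid: 42·4 + 5·1 + 28·0 + 27·2 = 227
Aisha: 42·2 + 5·3 + 28·2 + 27·4 = 263
Diego: 42·3 + 5·4 + 28·1 + 27·0 = 174
Fatima: 42·0 + 5·2 + 28·3 + 27·1 = 121
Aisha has the highest Borda score (263).

Aisha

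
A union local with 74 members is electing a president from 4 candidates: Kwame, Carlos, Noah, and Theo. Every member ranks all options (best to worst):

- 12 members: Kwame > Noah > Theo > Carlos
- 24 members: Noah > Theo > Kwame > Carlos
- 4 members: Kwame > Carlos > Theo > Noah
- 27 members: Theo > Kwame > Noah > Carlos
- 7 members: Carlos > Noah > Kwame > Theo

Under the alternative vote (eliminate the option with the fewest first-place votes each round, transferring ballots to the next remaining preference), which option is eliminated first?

Round 1: Kwame 16, Carlos 7, Noah 24, Theo 27. Eliminate Carlos.

Carlos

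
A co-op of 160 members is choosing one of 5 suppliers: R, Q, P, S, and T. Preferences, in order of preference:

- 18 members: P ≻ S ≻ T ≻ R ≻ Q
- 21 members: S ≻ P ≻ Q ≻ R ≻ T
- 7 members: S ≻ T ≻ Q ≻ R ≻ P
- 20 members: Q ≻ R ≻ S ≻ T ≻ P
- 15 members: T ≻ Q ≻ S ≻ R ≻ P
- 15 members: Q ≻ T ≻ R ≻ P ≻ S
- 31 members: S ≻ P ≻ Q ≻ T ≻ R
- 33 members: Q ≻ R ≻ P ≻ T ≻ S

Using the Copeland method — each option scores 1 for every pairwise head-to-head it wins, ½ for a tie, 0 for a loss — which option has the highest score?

R: beats P; loses to Q, S, and T → score 1.
Q: beats R, P, S, and T → score 4.
P: beats T; loses to R, Q, and S → score 1.
S: beats R, P, and T; loses to Q → score 3.
T: beats R; loses to Q, P, and S → score 1.
Q has the best pairwise record.

Q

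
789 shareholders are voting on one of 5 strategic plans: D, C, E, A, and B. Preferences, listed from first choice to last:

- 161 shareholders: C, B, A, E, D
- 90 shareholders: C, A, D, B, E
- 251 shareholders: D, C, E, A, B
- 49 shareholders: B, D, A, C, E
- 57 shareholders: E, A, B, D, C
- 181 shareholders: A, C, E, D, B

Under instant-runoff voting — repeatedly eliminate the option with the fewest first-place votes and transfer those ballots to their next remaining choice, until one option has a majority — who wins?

Round 1: D 251, C 251, E 57, A 181, B 49. Eliminate B.
Round 2: D 300, C 251, E 57, A 181. Eliminate E.
Round 3: D 300, C 251, A 238. Eliminate A.
Round 4: D 357, C 432. C has a majority.

C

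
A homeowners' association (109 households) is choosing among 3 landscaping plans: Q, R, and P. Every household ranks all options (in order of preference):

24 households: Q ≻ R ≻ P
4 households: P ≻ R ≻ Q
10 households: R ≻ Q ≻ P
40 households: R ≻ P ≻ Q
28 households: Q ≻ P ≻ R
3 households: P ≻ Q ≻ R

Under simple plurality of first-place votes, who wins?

First-place votes: Q 52, R 50, P 7.
Q has the most first-place votes.

Q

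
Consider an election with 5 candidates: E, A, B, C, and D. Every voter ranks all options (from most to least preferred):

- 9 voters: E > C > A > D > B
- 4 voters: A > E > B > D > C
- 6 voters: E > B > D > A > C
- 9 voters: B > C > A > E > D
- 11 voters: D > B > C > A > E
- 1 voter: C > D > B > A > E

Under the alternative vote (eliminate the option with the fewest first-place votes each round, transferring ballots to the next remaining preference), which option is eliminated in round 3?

Round 1: E 15, A 4, B 9, C 1, D 11. Eliminate C.
Round 2: E 15, A 4, B 9, D 12. Eliminate A.
Round 3: E 19, B 9, D 12. Eliminate B.

B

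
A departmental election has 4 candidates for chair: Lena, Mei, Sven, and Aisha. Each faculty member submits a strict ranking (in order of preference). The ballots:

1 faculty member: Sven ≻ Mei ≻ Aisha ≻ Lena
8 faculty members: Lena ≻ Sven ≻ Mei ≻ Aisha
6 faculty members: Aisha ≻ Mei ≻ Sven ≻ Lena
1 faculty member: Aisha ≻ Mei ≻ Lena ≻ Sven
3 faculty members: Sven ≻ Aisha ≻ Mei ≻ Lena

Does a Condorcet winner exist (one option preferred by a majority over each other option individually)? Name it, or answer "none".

Sven vs Lena: 10–9 for Sven.
Sven vs Mei: 12–7 for Sven.
Sven vs Aisha: 12–7 for Sven.
Sven beats every other option head-to-head.

Sven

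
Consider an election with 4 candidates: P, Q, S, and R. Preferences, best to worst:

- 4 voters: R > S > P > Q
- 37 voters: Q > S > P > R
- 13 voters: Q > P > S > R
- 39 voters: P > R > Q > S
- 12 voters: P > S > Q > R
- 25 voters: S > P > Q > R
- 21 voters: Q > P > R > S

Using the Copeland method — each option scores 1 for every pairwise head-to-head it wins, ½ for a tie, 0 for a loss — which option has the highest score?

P: beats Q, S, and R → score 3.
Q: beats S and R; loses to P → score 2.
S: beats R; loses to P and Q → score 1.
R: loses to P, Q, and S → score 0.
P has the best pairwise record.

P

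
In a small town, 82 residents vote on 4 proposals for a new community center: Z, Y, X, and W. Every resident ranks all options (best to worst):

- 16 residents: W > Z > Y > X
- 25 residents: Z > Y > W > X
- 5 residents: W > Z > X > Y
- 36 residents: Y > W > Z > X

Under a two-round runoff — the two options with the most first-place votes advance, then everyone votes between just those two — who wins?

Z

Round 1 first-place votes: Z 25, Y 36, X 0, W 21.
Y and Z advance.
Runoff: Y is preferred to Z by 36 voters; Z by 46.
Z wins the runoff.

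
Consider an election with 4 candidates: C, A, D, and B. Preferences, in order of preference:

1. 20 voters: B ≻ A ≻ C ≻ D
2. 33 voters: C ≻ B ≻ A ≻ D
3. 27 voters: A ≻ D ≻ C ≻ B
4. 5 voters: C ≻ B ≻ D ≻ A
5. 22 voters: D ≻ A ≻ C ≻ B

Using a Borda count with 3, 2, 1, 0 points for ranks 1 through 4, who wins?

C: 20·1 + 33·3 + 27·1 + 5·3 + 22·1 = 183
A: 20·2 + 33·1 + 27·3 + 5·0 + 22·2 = 198
D: 20·0 + 33·0 + 27·2 + 5·1 + 22·3 = 125
B: 20·3 + 33·2 + 27·0 + 5·2 + 22·0 = 136
A has the highest Borda score (198).

A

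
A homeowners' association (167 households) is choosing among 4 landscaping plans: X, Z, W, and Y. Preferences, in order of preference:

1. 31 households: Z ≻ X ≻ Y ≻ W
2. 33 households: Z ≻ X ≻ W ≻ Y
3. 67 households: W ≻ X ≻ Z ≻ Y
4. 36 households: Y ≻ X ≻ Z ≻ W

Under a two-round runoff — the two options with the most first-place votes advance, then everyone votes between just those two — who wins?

Round 1 first-place votes: X 0, Z 64, W 67, Y 36.
W and Z advance.
Runoff: W is preferred to Z by 67 voters; Z by 100.
Z wins the runoff.

Z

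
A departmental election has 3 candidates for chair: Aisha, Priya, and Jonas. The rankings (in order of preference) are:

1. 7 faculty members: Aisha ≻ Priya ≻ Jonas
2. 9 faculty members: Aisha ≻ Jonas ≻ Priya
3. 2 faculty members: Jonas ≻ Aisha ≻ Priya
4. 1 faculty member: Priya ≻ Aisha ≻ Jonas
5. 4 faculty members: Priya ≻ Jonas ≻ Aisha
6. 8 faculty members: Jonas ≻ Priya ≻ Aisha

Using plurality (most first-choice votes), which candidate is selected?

First-place votes: Aisha 16, Priya 5, Jonas 10.
Aisha has the most first-place votes.

Aisha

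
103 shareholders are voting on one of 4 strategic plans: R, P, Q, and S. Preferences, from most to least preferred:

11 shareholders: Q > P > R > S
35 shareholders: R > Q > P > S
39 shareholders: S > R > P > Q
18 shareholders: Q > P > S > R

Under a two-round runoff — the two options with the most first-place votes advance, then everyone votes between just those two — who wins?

S

Round 1 first-place votes: R 35, P 0, Q 29, S 39.
S and R advance.
Runoff: S is preferred to R by 57 voters; R by 46.
S wins the runoff.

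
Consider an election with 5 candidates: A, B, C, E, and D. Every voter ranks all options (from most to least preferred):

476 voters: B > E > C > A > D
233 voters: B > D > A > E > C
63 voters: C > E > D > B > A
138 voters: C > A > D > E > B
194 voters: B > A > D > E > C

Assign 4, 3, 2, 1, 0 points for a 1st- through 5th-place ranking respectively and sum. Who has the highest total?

A: 476·1 + 233·2 + 63·0 + 138·3 + 194·3 = 1938
B: 476·4 + 233·4 + 63·1 + 138·0 + 194·4 = 3675
C: 476·2 + 233·0 + 63·4 + 138·4 + 194·0 = 1756
E: 476·3 + 233·1 + 63·3 + 138·1 + 194·1 = 2182
D: 476·0 + 233·3 + 63·2 + 138·2 + 194·2 = 1489
B has the highest Borda score (3675).

B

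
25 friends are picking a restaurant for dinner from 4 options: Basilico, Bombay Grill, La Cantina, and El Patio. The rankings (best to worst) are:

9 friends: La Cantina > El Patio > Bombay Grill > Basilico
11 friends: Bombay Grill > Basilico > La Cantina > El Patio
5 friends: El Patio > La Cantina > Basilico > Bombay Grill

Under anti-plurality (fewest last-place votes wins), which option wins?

La Cantina

Last-place votes: Basilico 9, Bombay Grill 5, La Cantina 0, El Patio 11.
La Cantina is ranked last by the fewest voters, so La Cantina wins.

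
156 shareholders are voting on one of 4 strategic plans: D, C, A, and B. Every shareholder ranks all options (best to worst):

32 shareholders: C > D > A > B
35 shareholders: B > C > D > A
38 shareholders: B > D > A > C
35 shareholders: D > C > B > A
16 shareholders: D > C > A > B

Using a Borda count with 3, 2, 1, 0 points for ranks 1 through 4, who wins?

D: 32·2 + 35·1 + 38·2 + 35·3 + 16·3 = 328
C: 32·3 + 35·2 + 38·0 + 35·2 + 16·2 = 268
A: 32·1 + 35·0 + 38·1 + 35·0 + 16·1 = 86
B: 32·0 + 35·3 + 38·3 + 35·1 + 16·0 = 254
D has the highest Borda score (328).

D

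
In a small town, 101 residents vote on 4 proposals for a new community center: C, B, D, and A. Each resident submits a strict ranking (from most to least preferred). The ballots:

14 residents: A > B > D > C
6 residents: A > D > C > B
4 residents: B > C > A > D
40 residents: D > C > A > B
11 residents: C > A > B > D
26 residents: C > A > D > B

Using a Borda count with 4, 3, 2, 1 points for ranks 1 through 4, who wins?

C

C: 14·1 + 6·2 + 4·3 + 40·3 + 11·4 + 26·4 = 306
B: 14·3 + 6·1 + 4·4 + 40·1 + 11·2 + 26·1 = 152
D: 14·2 + 6·3 + 4·1 + 40·4 + 11·1 + 26·2 = 273
A: 14·4 + 6·4 + 4·2 + 40·2 + 11·3 + 26·3 = 279
C has the highest Borda score (306).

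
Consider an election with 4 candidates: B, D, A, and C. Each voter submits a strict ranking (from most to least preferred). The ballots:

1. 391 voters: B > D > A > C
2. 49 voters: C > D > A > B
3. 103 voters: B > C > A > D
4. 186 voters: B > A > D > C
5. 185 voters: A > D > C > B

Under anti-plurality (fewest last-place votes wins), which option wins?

Last-place votes: B 234, D 103, A 0, C 577.
A is ranked last by the fewest voters, so A wins.

A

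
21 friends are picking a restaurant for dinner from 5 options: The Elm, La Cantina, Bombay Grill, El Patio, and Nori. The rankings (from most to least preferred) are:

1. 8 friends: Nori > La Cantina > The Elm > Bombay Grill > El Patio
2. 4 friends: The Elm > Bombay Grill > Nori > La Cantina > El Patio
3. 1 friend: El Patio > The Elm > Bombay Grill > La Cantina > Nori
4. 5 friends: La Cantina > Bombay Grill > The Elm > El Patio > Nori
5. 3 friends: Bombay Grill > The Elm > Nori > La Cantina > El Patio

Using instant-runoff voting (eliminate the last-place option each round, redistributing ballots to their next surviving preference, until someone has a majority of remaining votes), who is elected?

Round 1: The Elm 4, La Cantina 5, Bombay Grill 3, El Patio 1, Nori 8. Eliminate El Patio.
Round 2: The Elm 5, La Cantina 5, Bombay Grill 3, Nori 8. Eliminate Bombay Grill.
Round 3: The Elm 8, La Cantina 5, Nori 8. Eliminate La Cantina.
Round 4: The Elm 13, Nori 8. The Elm has a majority.

The Elm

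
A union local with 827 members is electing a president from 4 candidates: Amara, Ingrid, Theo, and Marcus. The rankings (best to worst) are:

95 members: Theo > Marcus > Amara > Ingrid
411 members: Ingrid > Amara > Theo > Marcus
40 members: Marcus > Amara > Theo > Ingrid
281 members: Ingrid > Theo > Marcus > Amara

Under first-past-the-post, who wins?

Ingrid

First-place votes: Amara 0, Ingrid 692, Theo 95, Marcus 40.
Ingrid has the most first-place votes.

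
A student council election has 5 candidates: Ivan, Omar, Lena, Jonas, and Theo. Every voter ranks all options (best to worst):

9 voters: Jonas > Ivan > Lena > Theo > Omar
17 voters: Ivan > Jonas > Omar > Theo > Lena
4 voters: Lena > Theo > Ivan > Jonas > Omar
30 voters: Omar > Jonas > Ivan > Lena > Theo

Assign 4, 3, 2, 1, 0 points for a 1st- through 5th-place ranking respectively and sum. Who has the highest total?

Ivan: 9·3 + 17·4 + 4·2 + 30·2 = 163
Omar: 9·0 + 17·2 + 4·0 + 30·4 = 154
Lena: 9·2 + 17·0 + 4·4 + 30·1 = 64
Jonas: 9·4 + 17·3 + 4·1 + 30·3 = 181
Theo: 9·1 + 17·1 + 4·3 + 30·0 = 38
Jonas has the highest Borda score (181).

Jonas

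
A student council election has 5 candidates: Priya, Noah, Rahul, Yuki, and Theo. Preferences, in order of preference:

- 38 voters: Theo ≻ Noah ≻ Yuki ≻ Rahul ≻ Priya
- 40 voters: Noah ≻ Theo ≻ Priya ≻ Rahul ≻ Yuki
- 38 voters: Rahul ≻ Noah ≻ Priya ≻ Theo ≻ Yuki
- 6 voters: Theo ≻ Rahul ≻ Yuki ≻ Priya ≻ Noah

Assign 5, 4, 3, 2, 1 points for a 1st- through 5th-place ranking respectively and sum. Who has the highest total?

Priya: 38·1 + 40·3 + 38·3 + 6·2 = 284
Noah: 38·4 + 40·5 + 38·4 + 6·1 = 510
Rahul: 38·2 + 40·2 + 38·5 + 6·4 = 370
Yuki: 38·3 + 40·1 + 38·1 + 6·3 = 210
Theo: 38·5 + 40·4 + 38·2 + 6·5 = 456
Noah has the highest Borda score (510).

Noah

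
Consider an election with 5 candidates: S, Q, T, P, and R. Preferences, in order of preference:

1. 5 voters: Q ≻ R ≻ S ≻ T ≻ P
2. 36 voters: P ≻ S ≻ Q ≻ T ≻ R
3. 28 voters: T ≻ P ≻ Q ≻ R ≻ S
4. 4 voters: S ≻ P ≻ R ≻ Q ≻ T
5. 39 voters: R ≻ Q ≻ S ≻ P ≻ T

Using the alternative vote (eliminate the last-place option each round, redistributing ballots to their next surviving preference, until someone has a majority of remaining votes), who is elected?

P

Round 1: S 4, Q 5, T 28, P 36, R 39. Eliminate S.
Round 2: Q 5, T 28, P 40, R 39. Eliminate Q.
Round 3: T 28, P 40, R 44. Eliminate T.
Round 4: P 68, R 44. P has a majority.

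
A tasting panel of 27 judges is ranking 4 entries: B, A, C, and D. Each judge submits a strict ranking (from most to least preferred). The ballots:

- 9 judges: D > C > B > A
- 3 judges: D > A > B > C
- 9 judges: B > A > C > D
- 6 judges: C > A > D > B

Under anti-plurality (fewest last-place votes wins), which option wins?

C

Last-place votes: B 6, A 9, C 3, D 9.
C is ranked last by the fewest voters, so C wins.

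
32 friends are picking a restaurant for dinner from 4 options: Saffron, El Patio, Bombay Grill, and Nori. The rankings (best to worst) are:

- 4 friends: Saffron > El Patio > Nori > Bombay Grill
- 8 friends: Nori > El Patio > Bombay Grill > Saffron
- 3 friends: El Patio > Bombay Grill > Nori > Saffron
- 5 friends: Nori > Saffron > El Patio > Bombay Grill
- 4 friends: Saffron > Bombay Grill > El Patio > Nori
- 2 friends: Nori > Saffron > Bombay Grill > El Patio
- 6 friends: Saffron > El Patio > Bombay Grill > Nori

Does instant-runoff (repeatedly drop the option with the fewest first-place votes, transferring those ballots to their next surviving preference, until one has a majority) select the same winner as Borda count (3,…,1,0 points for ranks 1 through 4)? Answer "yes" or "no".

no

Instant-runoff — R1 Saffron 14, El Patio 3, Bombay Grill 0, Nori 15 (Bombay Grill out); R2 Saffron 14, El Patio 3, Nori 15 (El Patio out); R3 Saffron 14, Nori 18 (Nori winner). Winner: Nori.
Borda — scores: Saffron 56, El Patio 54, Bombay Grill 30, Nori 52. Winner: Saffron.
The two methods disagree.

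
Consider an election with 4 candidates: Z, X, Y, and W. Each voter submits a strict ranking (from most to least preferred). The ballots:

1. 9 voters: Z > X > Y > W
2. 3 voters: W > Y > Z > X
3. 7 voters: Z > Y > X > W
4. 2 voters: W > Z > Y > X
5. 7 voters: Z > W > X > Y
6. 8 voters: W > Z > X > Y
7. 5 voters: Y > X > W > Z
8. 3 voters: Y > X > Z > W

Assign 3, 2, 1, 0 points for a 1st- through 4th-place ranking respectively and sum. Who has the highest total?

Z

Z: 9·3 + 3·1 + 7·3 + 2·2 + 7·3 + 8·2 + 5·0 + 3·1 = 95
X: 9·2 + 3·0 + 7·1 + 2·0 + 7·1 + 8·1 + 5·2 + 3·2 = 56
Y: 9·1 + 3·2 + 7·2 + 2·1 + 7·0 + 8·0 + 5·3 + 3·3 = 55
W: 9·0 + 3·3 + 7·0 + 2·3 + 7·2 + 8·3 + 5·1 + 3·0 = 58
Z has the highest Borda score (95).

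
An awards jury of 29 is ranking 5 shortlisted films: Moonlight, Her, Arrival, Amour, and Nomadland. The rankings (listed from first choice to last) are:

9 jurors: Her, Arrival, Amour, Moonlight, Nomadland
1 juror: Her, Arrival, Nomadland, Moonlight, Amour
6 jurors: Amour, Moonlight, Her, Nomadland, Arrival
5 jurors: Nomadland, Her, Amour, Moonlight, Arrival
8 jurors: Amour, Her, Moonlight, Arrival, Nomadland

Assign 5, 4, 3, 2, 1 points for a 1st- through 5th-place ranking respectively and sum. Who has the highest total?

Her

Moonlight: 9·2 + 1·2 + 6·4 + 5·2 + 8·3 = 78
Her: 9·5 + 1·5 + 6·3 + 5·4 + 8·4 = 120
Arrival: 9·4 + 1·4 + 6·1 + 5·1 + 8·2 = 67
Amour: 9·3 + 1·1 + 6·5 + 5·3 + 8·5 = 113
Nomadland: 9·1 + 1·3 + 6·2 + 5·5 + 8·1 = 57
Her has the highest Borda score (120).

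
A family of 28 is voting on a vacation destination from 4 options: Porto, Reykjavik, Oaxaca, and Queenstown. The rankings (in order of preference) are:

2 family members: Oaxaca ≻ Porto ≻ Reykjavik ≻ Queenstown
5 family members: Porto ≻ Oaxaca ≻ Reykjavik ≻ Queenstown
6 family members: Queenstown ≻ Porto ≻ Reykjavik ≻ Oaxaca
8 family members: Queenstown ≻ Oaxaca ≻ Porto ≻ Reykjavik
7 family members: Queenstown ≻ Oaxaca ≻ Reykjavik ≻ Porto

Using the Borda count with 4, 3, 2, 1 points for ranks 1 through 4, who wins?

Porto: 2·3 + 5·4 + 6·3 + 8·2 + 7·1 = 67
Reykjavik: 2·2 + 5·2 + 6·2 + 8·1 + 7·2 = 48
Oaxaca: 2·4 + 5·3 + 6·1 + 8·3 + 7·3 = 74
Queenstown: 2·1 + 5·1 + 6·4 + 8·4 + 7·4 = 91
Queenstown has the highest Borda score (91).

Queenstown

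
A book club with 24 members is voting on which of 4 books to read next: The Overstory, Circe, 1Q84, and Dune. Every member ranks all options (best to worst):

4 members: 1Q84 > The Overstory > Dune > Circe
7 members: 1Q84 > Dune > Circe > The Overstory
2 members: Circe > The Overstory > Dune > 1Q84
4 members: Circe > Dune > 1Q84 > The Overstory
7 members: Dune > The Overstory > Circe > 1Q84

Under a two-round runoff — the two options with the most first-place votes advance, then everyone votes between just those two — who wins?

Round 1 first-place votes: The Overstory 0, Circe 6, 1Q84 11, Dune 7.
1Q84 and Dune advance.
Runoff: 1Q84 is preferred to Dune by 11 voters; Dune by 13.
Dune wins the runoff.

Dune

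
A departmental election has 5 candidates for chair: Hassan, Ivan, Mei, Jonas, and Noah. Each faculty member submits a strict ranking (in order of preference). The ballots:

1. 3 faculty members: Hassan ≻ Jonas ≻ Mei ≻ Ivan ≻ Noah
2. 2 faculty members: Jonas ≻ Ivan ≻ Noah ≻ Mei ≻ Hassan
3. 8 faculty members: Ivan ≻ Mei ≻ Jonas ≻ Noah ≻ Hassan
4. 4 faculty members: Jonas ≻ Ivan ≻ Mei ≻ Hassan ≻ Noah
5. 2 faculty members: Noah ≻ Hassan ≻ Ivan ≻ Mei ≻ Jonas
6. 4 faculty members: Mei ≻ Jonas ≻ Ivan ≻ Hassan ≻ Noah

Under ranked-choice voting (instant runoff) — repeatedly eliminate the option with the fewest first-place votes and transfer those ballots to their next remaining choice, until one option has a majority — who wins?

Jonas

Round 1: Hassan 3, Ivan 8, Mei 4, Jonas 6, Noah 2. Eliminate Noah.
Round 2: Hassan 5, Ivan 8, Mei 4, Jonas 6. Eliminate Mei.
Round 3: Hassan 5, Ivan 8, Jonas 10. Eliminate Hassan.
Round 4: Ivan 10, Jonas 13. Jonas has a majority.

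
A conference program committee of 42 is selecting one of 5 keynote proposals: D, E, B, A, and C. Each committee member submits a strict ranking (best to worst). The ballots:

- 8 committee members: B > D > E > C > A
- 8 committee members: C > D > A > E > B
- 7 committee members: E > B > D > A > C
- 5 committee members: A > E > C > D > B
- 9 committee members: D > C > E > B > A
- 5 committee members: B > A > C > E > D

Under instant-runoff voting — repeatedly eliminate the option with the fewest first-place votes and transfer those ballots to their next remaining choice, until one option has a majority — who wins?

Round 1: D 9, E 7, B 13, A 5, C 8. Eliminate A.
Round 2: D 9, E 12, B 13, C 8. Eliminate C.
Round 3: D 17, E 12, B 13. Eliminate E.
Round 4: D 22, B 20. D has a majority.

D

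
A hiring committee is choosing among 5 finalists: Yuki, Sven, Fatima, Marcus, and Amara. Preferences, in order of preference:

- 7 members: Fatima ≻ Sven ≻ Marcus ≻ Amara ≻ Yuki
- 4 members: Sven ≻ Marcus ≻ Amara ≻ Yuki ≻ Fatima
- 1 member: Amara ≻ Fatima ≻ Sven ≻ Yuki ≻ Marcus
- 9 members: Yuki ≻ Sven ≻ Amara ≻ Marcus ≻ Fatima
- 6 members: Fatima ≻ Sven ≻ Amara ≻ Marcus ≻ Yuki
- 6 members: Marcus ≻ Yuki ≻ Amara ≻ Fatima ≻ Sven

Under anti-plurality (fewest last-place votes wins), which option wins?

Last-place votes: Yuki 13, Sven 6, Fatima 13, Marcus 1, Amara 0.
Amara is ranked last by the fewest voters, so Amara wins.

Amara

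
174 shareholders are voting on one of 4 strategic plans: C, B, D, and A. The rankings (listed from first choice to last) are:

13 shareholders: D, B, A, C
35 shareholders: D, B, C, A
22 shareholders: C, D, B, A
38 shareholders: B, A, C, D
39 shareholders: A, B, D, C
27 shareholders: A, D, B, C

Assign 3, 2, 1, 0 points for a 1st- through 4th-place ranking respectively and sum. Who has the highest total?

B

C: 13·0 + 35·1 + 22·3 + 38·1 + 39·0 + 27·0 = 139
B: 13·2 + 35·2 + 22·1 + 38·3 + 39·2 + 27·1 = 337
D: 13·3 + 35·3 + 22·2 + 38·0 + 39·1 + 27·2 = 281
A: 13·1 + 35·0 + 22·0 + 38·2 + 39·3 + 27·3 = 287
B has the highest Borda score (337).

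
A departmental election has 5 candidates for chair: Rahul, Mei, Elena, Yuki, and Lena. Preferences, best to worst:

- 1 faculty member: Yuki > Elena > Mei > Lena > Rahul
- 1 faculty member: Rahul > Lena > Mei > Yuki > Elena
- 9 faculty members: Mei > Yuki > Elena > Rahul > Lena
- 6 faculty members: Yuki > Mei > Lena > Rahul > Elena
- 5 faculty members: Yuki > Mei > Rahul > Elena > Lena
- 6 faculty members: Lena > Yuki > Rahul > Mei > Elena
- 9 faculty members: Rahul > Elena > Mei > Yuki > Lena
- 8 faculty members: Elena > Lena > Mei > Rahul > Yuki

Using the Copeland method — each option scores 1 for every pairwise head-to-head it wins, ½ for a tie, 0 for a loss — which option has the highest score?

Rahul: beats Elena and Lena; loses to Mei and Yuki → score 2.
Mei: beats Rahul, Elena, Yuki, and Lena → score 4.
Elena: beats Lena; loses to Rahul, Mei, and Yuki → score 1.
Yuki: beats Rahul, Elena, and Lena; loses to Mei → score 3.
Lena: loses to Rahul, Mei, Elena, and Yuki → score 0.
Mei has the best pairwise record.

Mei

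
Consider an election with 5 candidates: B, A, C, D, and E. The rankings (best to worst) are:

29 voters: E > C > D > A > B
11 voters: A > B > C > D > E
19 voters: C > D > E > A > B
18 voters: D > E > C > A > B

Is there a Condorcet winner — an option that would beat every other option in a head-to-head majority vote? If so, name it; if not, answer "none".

none

Checking pairwise contests:
A beats B 77–0.
C beats A 66–11.
E beats C 47–30.
C beats D 59–18.
D beats E 48–29.
Every option loses at least one head-to-head, so there is no Condorcet winner.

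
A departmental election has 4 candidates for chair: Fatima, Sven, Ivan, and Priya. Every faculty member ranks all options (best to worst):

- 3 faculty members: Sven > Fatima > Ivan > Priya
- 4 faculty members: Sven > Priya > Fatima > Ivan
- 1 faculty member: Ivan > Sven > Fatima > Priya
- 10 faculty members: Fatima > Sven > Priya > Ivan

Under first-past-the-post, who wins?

Fatima

First-place votes: Fatima 10, Sven 7, Ivan 1, Priya 0.
Fatima has the most first-place votes.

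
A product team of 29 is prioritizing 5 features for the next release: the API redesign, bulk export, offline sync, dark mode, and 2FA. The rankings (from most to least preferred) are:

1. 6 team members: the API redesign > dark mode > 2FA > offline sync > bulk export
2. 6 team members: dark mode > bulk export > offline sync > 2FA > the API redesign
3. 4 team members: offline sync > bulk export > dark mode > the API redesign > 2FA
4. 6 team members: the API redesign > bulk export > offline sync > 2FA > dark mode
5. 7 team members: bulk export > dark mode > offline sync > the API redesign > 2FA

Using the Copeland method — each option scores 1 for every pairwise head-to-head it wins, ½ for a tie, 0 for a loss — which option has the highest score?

bulk export

the API redesign: beats 2FA; loses to bulk export, offline sync, and dark mode → score 1.
bulk export: beats the API redesign, offline sync, dark mode, and 2FA → score 4.
offline sync: beats the API redesign and 2FA; loses to bulk export and dark mode → score 2.
dark mode: beats the API redesign, offline sync, and 2FA; loses to bulk export → score 3.
2FA: loses to the API redesign, bulk export, offline sync, and dark mode → score 0.
bulk export has the best pairwise record.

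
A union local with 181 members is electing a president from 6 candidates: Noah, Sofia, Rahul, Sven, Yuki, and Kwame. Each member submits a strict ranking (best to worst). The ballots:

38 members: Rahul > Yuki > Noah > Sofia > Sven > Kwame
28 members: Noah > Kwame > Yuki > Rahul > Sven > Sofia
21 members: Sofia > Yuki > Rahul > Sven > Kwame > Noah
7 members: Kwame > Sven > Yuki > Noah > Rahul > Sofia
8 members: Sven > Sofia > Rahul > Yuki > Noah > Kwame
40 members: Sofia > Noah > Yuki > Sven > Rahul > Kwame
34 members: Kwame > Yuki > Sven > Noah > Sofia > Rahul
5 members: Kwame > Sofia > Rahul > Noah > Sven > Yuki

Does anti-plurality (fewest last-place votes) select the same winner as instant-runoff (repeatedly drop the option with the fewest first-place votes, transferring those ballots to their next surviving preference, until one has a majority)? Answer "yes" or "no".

Anti-plurality — last-place votes: Noah 21, Sofia 35, Rahul 34, Sven 0, Yuki 5, Kwame 86. Winner: Sven.
Instant-runoff — R1 Noah 28, Sofia 61, Rahul 38, Sven 8, Yuki 0, Kwame 46 (Yuki out); R2 Noah 28, Sofia 61, Rahul 38, Sven 8, Kwame 46 (Sven out); R3 Noah 28, Sofia 69, Rahul 38, Kwame 46 (Noah out); R4 Sofia 69, Rahul 38, Kwame 74 (Rahul out); R5 Sofia 107, Kwame 74 (Sofia winner). Winner: Sofia.
The two methods disagree.

no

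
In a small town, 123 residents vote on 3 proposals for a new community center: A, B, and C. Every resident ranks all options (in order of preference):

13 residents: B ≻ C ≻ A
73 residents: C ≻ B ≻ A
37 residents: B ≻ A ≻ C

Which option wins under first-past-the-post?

C

First-place votes: A 0, B 50, C 73.
C has the most first-place votes.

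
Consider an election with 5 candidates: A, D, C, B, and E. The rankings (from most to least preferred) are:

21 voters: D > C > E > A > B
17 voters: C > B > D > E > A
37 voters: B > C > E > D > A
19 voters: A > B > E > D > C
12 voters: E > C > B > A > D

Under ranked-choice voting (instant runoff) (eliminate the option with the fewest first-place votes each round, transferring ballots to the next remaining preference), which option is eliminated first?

E

Round 1: A 19, D 21, C 17, B 37, E 12. Eliminate E.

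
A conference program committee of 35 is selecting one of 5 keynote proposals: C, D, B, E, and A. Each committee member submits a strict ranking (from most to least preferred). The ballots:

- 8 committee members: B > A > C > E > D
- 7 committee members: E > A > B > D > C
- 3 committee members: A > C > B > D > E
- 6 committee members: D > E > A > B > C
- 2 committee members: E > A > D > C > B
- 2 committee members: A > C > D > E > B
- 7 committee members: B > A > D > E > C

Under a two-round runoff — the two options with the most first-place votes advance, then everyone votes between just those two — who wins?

B

Round 1 first-place votes: C 0, D 6, B 15, E 9, A 5.
B and E advance.
Runoff: B is preferred to E by 18 voters; E by 17.
B wins the runoff.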